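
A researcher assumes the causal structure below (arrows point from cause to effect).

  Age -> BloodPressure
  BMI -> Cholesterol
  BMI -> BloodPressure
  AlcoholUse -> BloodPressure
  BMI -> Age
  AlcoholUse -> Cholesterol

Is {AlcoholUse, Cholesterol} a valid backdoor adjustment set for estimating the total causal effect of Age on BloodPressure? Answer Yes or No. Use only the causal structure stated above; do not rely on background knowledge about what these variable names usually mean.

No

Backdoor paths from Age to BloodPressure (paths whose first edge points into Age):
  P1: Age <- BMI -> Cholesterol <- AlcoholUse -> BloodPressure
  P2: Age <- BMI -> BloodPressure
Condition 1 (no descendant of Age in the set): holds — descendants of Age are {BloodPressure}; none are in {AlcoholUse, Cholesterol}.
Condition 2 (every backdoor path blocked by {AlcoholUse, Cholesterol}):
  P1: blocked at fork node AlcoholUse ∈ conditioning set.
  P2: open — no interior node is in the conditioning set.
{AlcoholUse, Cholesterol} does not satisfy the backdoor criterion.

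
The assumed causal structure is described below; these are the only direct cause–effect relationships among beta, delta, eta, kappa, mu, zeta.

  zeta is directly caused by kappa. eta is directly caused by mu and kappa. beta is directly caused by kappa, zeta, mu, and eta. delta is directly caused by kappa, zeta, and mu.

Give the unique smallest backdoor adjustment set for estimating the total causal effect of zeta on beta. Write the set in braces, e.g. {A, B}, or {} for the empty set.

{kappa}

Variables eligible for adjustment (non-descendants of zeta, excluding zeta and beta): {eta, kappa, mu}.
Backdoor paths from zeta to beta:
  P1: zeta <- kappa -> eta <- mu -> beta
  P2: zeta <- kappa -> eta -> beta
  P3: zeta <- kappa -> delta <- mu -> eta -> beta
  P4: zeta <- kappa -> delta <- mu -> beta
  P5: zeta <- kappa -> beta
The empty set is not sufficient: P2 (zeta <- kappa -> eta -> beta) has no collider blocking it and no conditioned non-collider, so it is open.
Try {kappa}:
  P1: blocked at fork node kappa ∈ conditioning set.
  P2: blocked at fork node kappa ∈ conditioning set.
  P3: blocked at fork node kappa ∈ conditioning set.
  P4: blocked at fork node kappa ∈ conditioning set.
  P5: blocked at fork node kappa ∈ conditioning set.
{kappa} contains no descendant of zeta and blocks every backdoor path.
No other singleton works — e.g. {mu} leaves P2 open — so {kappa} is the unique smallest valid adjustment set.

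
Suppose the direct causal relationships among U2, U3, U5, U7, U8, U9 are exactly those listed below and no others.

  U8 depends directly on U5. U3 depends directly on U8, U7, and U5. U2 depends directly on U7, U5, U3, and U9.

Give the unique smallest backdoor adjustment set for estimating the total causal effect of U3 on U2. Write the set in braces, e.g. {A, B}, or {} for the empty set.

{U5, U7}

Variables eligible for adjustment (non-descendants of U3, excluding U3 and U2): {U5, U7, U8, U9}.
Backdoor paths from U3 to U2:
  P1: U3 <- U5 -> U2
  P2: U3 <- U8 <- U5 -> U2
  P3: U3 <- U7 -> U2
The empty set is not sufficient: P1 (U3 <- U5 -> U2) has no collider blocking it and no conditioned non-collider, so it is open.
Try {U5, U7}:
  P1: blocked at fork node U5 ∈ conditioning set.
  P2: blocked at fork node U5 ∈ conditioning set.
  P3: blocked at fork node U7 ∈ conditioning set.
{U5, U7} contains no descendant of U3 and blocks every backdoor path.
Every element of {U5, U7} is needed (dropping U5 leaves P1 open; dropping U7 leaves P3 open), so no proper subset is valid.
Among all size-2 subsets of the eligible variables, only {U5, U7} blocks every backdoor path, so it is the unique smallest valid adjustment set.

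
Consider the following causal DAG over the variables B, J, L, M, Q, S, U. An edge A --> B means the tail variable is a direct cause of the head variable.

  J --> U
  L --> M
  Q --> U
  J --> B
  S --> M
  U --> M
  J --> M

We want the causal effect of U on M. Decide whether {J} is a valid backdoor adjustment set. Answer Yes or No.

Yes

Backdoor paths from U to M (paths whose first edge points into U):
  P1: U <- J -> M
Condition 1 (no descendant of U in the set): holds — descendants of U are {M}; none are in {J}.
Condition 2 (every backdoor path blocked by {J}):
  P1: blocked at fork node J ∈ conditioning set.
{J} satisfies the backdoor criterion.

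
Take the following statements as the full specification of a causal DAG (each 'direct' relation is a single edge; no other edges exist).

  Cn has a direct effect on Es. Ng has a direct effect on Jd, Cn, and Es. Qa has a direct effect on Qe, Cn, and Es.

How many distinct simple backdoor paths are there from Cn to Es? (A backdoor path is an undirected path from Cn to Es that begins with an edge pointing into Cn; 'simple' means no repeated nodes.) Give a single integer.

2

A backdoor path from Cn to Es is any simple undirected path whose first edge points into Cn (i.e. leaves Cn via a parent).
Parents of Cn: {Ng, Qa}.
Enumerating:
  P1: Cn <- Ng -> Es
  P2: Cn <- Qa -> Es
That exhausts the simple backdoor paths. Count: 2.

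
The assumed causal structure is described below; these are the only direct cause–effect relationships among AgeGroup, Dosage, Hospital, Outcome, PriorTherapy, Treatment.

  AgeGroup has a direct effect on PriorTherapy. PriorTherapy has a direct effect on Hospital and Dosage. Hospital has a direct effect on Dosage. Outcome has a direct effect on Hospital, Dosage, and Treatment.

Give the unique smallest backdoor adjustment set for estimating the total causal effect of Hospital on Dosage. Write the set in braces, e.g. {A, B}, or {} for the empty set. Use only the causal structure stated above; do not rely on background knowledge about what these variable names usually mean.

{Outcome, PriorTherapy}

Variables eligible for adjustment (non-descendants of Hospital, excluding Hospital and Dosage): {AgeGroup, Outcome, PriorTherapy, Treatment}.
Backdoor paths from Hospital to Dosage:
  P1: Hospital <- Outcome -> Dosage
  P2: Hospital <- PriorTherapy -> Dosage
The empty set is not sufficient: P1 (Hospital <- Outcome -> Dosage) has no collider blocking it and no conditioned non-collider, so it is open.
Try {Outcome, PriorTherapy}:
  P1: blocked at fork node Outcome ∈ conditioning set.
  P2: blocked at fork node PriorTherapy ∈ conditioning set.
{Outcome, PriorTherapy} contains no descendant of Hospital and blocks every backdoor path.
Every element of {Outcome, PriorTherapy} is needed (dropping Outcome leaves P1 open; dropping PriorTherapy leaves P2 open), so no proper subset is valid.
Among all size-2 subsets of the eligible variables, only {Outcome, PriorTherapy} blocks every backdoor path, so it is the unique smallest valid adjustment set.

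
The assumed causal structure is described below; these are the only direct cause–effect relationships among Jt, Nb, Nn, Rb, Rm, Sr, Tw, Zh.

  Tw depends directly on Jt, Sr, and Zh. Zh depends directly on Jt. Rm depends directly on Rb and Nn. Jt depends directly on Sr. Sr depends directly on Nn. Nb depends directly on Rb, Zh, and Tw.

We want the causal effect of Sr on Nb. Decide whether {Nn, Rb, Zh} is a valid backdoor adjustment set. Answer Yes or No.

Backdoor paths from Sr to Nb (paths whose first edge points into Sr):
  P1: Sr <- Nn -> Rm <- Rb -> Nb
Condition 1 (no descendant of Sr in the set): FAILS — Zh is a descendant of Sr.
Condition 2 (every backdoor path blocked by {Nn, Rb, Zh}):
  P1: blocked at fork node Nn ∈ conditioning set.
{Nn, Rb, Zh} does not satisfy the backdoor criterion.

No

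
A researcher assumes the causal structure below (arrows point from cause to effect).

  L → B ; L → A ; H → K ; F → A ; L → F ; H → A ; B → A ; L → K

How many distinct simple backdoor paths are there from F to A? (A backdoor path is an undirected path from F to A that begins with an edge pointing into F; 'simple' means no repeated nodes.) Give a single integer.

3

A backdoor path from F to A is any simple undirected path whose first edge points into F (i.e. leaves F via a parent).
Parents of F: {L}.
Enumerating:
  P1: F <- L -> B -> A
  P2: F <- L -> A
  P3: F <- L -> K <- H -> A
That exhausts the simple backdoor paths. Count: 3.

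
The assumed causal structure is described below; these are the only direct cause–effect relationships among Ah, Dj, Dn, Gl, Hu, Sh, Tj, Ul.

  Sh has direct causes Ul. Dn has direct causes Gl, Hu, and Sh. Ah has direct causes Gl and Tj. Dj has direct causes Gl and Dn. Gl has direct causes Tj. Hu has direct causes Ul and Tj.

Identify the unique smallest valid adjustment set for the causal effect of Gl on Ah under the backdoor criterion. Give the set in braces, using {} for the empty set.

Variables eligible for adjustment (non-descendants of Gl, excluding Gl and Ah): {Hu, Sh, Tj, Ul}.
Backdoor paths from Gl to Ah:
  P1: Gl <- Tj -> Ah
The empty set is not sufficient: P1 (Gl <- Tj -> Ah) has no collider blocking it and no conditioned non-collider, so it is open.
Try {Tj}:
  P1: blocked at fork node Tj ∈ conditioning set.
{Tj} contains no descendant of Gl and blocks every backdoor path.
No other singleton works — e.g. {Ul} leaves P1 open — so {Tj} is the unique smallest valid adjustment set.

{Tj}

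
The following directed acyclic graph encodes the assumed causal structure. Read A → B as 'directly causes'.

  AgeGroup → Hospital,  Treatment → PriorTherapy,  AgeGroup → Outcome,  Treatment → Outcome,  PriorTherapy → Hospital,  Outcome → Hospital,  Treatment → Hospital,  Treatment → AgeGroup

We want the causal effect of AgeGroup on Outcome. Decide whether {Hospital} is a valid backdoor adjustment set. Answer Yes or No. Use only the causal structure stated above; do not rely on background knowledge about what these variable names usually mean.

Backdoor paths from AgeGroup to Outcome (paths whose first edge points into AgeGroup):
  P1: AgeGroup <- Treatment -> Outcome
  P2: AgeGroup <- Treatment -> PriorTherapy -> Hospital <- Outcome
  P3: AgeGroup <- Treatment -> Hospital <- Outcome
Condition 1 (no descendant of AgeGroup in the set): FAILS — Hospital is a descendant of AgeGroup.
Condition 2 (every backdoor path blocked by {Hospital}):
  P1: open — no interior node is in the conditioning set.
  P2: open — collider(s) Hospital are conditioned on (or have a conditioned descendant) and no non-collider on the path is in the set.
  P3: open — collider(s) Hospital are conditioned on (or have a conditioned descendant) and no non-collider on the path is in the set.
{Hospital} does not satisfy the backdoor criterion.

No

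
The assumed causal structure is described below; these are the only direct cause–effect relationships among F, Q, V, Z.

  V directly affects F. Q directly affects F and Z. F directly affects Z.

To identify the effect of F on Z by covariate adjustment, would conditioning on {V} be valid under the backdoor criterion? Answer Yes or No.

Backdoor paths from F to Z (paths whose first edge points into F):
  P1: F <- Q -> Z
Condition 1 (no descendant of F in the set): holds — descendants of F are {Z}; none are in {V}.
Condition 2 (every backdoor path blocked by {V}):
  P1: open — no interior node is in the conditioning set.
{V} does not satisfy the backdoor criterion.

No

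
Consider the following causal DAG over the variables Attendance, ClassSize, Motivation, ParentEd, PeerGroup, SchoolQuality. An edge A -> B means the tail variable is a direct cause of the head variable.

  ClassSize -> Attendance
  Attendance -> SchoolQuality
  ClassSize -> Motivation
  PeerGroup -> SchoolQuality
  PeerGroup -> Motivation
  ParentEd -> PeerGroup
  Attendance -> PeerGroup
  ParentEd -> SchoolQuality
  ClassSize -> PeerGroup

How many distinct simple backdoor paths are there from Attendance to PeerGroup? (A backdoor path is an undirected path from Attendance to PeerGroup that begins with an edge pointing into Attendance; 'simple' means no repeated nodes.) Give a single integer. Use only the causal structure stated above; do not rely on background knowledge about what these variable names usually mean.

A backdoor path from Attendance to PeerGroup is any simple undirected path whose first edge points into Attendance (i.e. leaves Attendance via a parent).
Parents of Attendance: {ClassSize}.
Enumerating:
  P1: Attendance <- ClassSize -> PeerGroup
  P2: Attendance <- ClassSize -> Motivation <- PeerGroup
That exhausts the simple backdoor paths. Count: 2.

2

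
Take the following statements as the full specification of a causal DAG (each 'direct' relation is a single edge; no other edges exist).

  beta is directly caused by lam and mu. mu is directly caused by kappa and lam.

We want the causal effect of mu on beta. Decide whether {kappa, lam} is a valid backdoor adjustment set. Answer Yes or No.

Backdoor paths from mu to beta (paths whose first edge points into mu):
  P1: mu <- lam -> beta
Condition 1 (no descendant of mu in the set): holds — descendants of mu are {beta}; none are in {kappa, lam}.
Condition 2 (every backdoor path blocked by {kappa, lam}):
  P1: blocked at fork node lam ∈ conditioning set.
{kappa, lam} satisfies the backdoor criterion.

Yes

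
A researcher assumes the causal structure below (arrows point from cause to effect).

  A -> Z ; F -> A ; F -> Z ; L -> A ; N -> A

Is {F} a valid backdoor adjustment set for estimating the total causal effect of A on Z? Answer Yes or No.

Yes

Backdoor paths from A to Z (paths whose first edge points into A):
  P1: A <- F -> Z
Condition 1 (no descendant of A in the set): holds — descendants of A are {Z}; none are in {F}.
Condition 2 (every backdoor path blocked by {F}):
  P1: blocked at fork node F ∈ conditioning set.
{F} satisfies the backdoor criterion.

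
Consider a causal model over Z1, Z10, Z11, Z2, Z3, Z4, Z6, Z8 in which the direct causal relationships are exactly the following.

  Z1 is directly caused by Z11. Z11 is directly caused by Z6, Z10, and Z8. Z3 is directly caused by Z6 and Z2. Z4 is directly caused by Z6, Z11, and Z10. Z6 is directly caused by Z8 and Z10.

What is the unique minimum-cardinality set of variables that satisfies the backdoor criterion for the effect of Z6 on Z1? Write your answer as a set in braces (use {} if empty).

{Z10, Z8}

Variables eligible for adjustment (non-descendants of Z6, excluding Z6 and Z1): {Z10, Z2, Z8}.
Backdoor paths from Z6 to Z1:
  P1: Z6 <- Z8 -> Z11 -> Z1
  P2: Z6 <- Z10 -> Z11 -> Z1
  P3: Z6 <- Z10 -> Z4 <- Z11 -> Z1
The empty set is not sufficient: P1 (Z6 <- Z8 -> Z11 -> Z1) has no collider blocking it and no conditioned non-collider, so it is open.
Try {Z10, Z8}:
  P1: blocked at fork node Z8 ∈ conditioning set.
  P2: blocked at fork node Z10 ∈ conditioning set.
  P3: blocked at fork node Z10 ∈ conditioning set.
{Z10, Z8} contains no descendant of Z6 and blocks every backdoor path.
Every element of {Z10, Z8} is needed (dropping Z10 leaves P2 open; dropping Z8 leaves P1 open), so no proper subset is valid.
Among all size-2 subsets of the eligible variables, only {Z10, Z8} blocks every backdoor path, so it is the unique smallest valid adjustment set.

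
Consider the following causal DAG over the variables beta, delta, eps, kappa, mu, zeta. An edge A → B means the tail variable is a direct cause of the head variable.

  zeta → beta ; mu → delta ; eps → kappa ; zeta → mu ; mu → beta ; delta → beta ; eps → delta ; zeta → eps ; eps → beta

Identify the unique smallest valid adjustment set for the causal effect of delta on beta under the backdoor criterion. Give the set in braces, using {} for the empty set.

{eps, mu}

Variables eligible for adjustment (non-descendants of delta, excluding delta and beta): {eps, kappa, mu, zeta}.
Backdoor paths from delta to beta:
  P1: delta <- eps <- zeta -> mu -> beta
  P2: delta <- eps <- zeta -> beta
  P3: delta <- eps -> beta
  P4: delta <- mu <- zeta -> eps -> beta
  P5: delta <- mu <- zeta -> beta
  P6: delta <- mu -> beta
The empty set is not sufficient: P1 (delta <- eps <- zeta -> mu -> beta) has no collider blocking it and no conditioned non-collider, so it is open.
Try {eps, mu}:
  P1: blocked at chain node eps ∈ conditioning set.
  P2: blocked at chain node eps ∈ conditioning set.
  P3: blocked at fork node eps ∈ conditioning set.
  P4: blocked at chain node mu ∈ conditioning set.
  P5: blocked at chain node mu ∈ conditioning set.
  P6: blocked at fork node mu ∈ conditioning set.
{eps, mu} contains no descendant of delta and blocks every backdoor path.
Every element of {eps, mu} is needed (dropping eps leaves P2 open; dropping mu leaves P5 open), so no proper subset is valid.
Among all size-2 subsets of the eligible variables, only {eps, mu} blocks every backdoor path, so it is the unique smallest valid adjustment set.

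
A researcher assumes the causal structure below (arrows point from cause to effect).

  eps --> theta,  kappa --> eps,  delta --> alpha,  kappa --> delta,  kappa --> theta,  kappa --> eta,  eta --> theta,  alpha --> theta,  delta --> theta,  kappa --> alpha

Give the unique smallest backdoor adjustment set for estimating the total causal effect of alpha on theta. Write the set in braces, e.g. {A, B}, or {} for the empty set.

{delta, kappa}

Variables eligible for adjustment (non-descendants of alpha, excluding alpha and theta): {delta, eps, eta, kappa}.
Backdoor paths from alpha to theta:
  P1: alpha <- kappa -> eps -> theta
  P2: alpha <- kappa -> delta -> theta
  P3: alpha <- kappa -> eta -> theta
  P4: alpha <- kappa -> theta
  P5: alpha <- delta <- kappa -> eps -> theta
  P6: alpha <- delta <- kappa -> eta -> theta
  P7: alpha <- delta <- kappa -> theta
  P8: alpha <- delta -> theta
The empty set is not sufficient: P1 (alpha <- kappa -> eps -> theta) has no collider blocking it and no conditioned non-collider, so it is open.
Try {delta, kappa}:
  P1: blocked at fork node kappa ∈ conditioning set.
  P2: blocked at fork node kappa ∈ conditioning set.
  P3: blocked at fork node kappa ∈ conditioning set.
  P4: blocked at fork node kappa ∈ conditioning set.
  P5: blocked at chain node delta ∈ conditioning set.
  P6: blocked at chain node delta ∈ conditioning set.
  P7: blocked at chain node delta ∈ conditioning set.
  P8: blocked at fork node delta ∈ conditioning set.
{delta, kappa} contains no descendant of alpha and blocks every backdoor path.
Every element of {delta, kappa} is needed (dropping delta leaves P8 open; dropping kappa leaves P1 open), so no proper subset is valid.
Among all size-2 subsets of the eligible variables, only {delta, kappa} blocks every backdoor path, so it is the unique smallest valid adjustment set.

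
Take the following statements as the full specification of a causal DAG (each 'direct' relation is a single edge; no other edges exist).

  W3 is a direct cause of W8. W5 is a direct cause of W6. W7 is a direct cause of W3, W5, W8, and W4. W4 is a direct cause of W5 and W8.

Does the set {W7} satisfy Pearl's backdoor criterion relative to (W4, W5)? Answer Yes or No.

Backdoor paths from W4 to W5 (paths whose first edge points into W4):
  P1: W4 <- W7 -> W5
Condition 1 (no descendant of W4 in the set): holds — descendants of W4 are {W5, W6, W8}; none are in {W7}.
Condition 2 (every backdoor path blocked by {W7}):
  P1: blocked at fork node W7 ∈ conditioning set.
{W7} satisfies the backdoor criterion.

Yes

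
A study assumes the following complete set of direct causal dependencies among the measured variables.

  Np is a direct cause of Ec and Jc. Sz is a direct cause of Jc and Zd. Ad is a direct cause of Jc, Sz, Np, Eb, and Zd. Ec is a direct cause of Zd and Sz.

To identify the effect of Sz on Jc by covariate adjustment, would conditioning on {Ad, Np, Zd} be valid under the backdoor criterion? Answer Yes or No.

No

Backdoor paths from Sz to Jc (paths whose first edge points into Sz):
  P1: Sz <- Ad -> Np -> Jc
  P2: Sz <- Ad -> Zd <- Ec <- Np -> Jc
  P3: Sz <- Ad -> Jc
  P4: Sz <- Ec <- Np <- Ad -> Jc
  P5: Sz <- Ec <- Np -> Jc
  P6: Sz <- Ec -> Zd <- Ad -> Np -> Jc
  P7: Sz <- Ec -> Zd <- Ad -> Jc
Condition 1 (no descendant of Sz in the set): FAILS — Zd is a descendant of Sz.
Condition 2 (every backdoor path blocked by {Ad, Np, Zd}):
  P1: blocked at fork node Ad ∈ conditioning set.
  P2: blocked at fork node Ad ∈ conditioning set.
  P3: blocked at fork node Ad ∈ conditioning set.
  P4: blocked at chain node Np ∈ conditioning set.
  P5: blocked at fork node Np ∈ conditioning set.
  P6: blocked at fork node Ad ∈ conditioning set.
  P7: blocked at fork node Ad ∈ conditioning set.
{Ad, Np, Zd} does not satisfy the backdoor criterion.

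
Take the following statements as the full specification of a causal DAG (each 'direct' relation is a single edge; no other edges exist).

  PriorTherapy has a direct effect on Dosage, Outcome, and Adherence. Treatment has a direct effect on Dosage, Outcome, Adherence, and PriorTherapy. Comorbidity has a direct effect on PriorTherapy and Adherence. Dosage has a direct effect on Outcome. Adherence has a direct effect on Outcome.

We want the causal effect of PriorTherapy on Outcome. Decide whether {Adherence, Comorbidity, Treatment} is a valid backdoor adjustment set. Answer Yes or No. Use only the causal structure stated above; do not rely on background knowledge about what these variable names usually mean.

Backdoor paths from PriorTherapy to Outcome (paths whose first edge points into PriorTherapy):
  P1: PriorTherapy <- Comorbidity -> Adherence <- Treatment -> Dosage -> Outcome
  P2: PriorTherapy <- Comorbidity -> Adherence <- Treatment -> Outcome
  P3: PriorTherapy <- Comorbidity -> Adherence -> Outcome
  P4: PriorTherapy <- Treatment -> Dosage -> Outcome
  P5: PriorTherapy <- Treatment -> Adherence -> Outcome
  P6: PriorTherapy <- Treatment -> Outcome
Condition 1 (no descendant of PriorTherapy in the set): FAILS — Adherence is a descendant of PriorTherapy.
Condition 2 (every backdoor path blocked by {Adherence, Comorbidity, Treatment}):
  P1: blocked at fork node Comorbidity ∈ conditioning set.
  P2: blocked at fork node Comorbidity ∈ conditioning set.
  P3: blocked at fork node Comorbidity ∈ conditioning set.
  P4: blocked at fork node Treatment ∈ conditioning set.
  P5: blocked at fork node Treatment ∈ conditioning set.
  P6: blocked at fork node Treatment ∈ conditioning set.
{Adherence, Comorbidity, Treatment} does not satisfy the backdoor criterion.

No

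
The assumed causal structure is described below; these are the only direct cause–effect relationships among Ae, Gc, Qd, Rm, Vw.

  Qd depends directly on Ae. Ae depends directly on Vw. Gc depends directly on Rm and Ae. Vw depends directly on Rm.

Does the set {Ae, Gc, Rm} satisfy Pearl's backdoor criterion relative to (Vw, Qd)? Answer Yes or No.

Backdoor paths from Vw to Qd (paths whose first edge points into Vw):
  P1: Vw <- Rm -> Gc <- Ae -> Qd
Condition 1 (no descendant of Vw in the set): FAILS — Ae and Gc are descendants of Vw.
Condition 2 (every backdoor path blocked by {Ae, Gc, Rm}):
  P1: blocked at fork node Rm ∈ conditioning set.
{Ae, Gc, Rm} does not satisfy the backdoor criterion.

No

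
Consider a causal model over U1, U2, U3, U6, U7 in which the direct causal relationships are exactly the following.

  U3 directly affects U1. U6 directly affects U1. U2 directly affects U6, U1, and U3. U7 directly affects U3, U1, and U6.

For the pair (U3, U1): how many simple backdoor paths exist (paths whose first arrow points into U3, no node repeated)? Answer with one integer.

A backdoor path from U3 to U1 is any simple undirected path whose first edge points into U3 (i.e. leaves U3 via a parent).
Parents of U3: {U2, U7}.
Enumerating:
  P1: U3 <- U7 -> U6 <- U2 -> U1
  P2: U3 <- U7 -> U6 -> U1
  P3: U3 <- U7 -> U1
  P4: U3 <- U2 -> U6 <- U7 -> U1
  P5: U3 <- U2 -> U6 -> U1
  P6: U3 <- U2 -> U1
That exhausts the simple backdoor paths. Count: 6.

6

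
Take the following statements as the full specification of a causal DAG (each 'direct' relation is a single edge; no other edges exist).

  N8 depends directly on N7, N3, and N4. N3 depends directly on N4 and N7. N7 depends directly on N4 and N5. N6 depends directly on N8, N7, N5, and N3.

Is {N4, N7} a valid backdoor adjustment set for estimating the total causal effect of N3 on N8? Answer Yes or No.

Yes

Backdoor paths from N3 to N8 (paths whose first edge points into N3):
  P1: N3 <- N4 -> N7 <- N5 -> N6 <- N8
  P2: N3 <- N4 -> N7 -> N8
  P3: N3 <- N4 -> N7 -> N6 <- N8
  P4: N3 <- N4 -> N8
  P5: N3 <- N7 <- N4 -> N8
  P6: N3 <- N7 <- N5 -> N6 <- N8
  P7: N3 <- N7 -> N8
  P8: N3 <- N7 -> N6 <- N8
Condition 1 (no descendant of N3 in the set): holds — descendants of N3 are {N6, N8}; none are in {N4, N7}.
Condition 2 (every backdoor path blocked by {N4, N7}):
  P1: blocked at fork node N4 ∈ conditioning set.
  P2: blocked at fork node N4 ∈ conditioning set.
  P3: blocked at fork node N4 ∈ conditioning set.
  P4: blocked at fork node N4 ∈ conditioning set.
  P5: blocked at chain node N7 ∈ conditioning set.
  P6: blocked at chain node N7 ∈ conditioning set.
  P7: blocked at fork node N7 ∈ conditioning set.
  P8: blocked at fork node N7 ∈ conditioning set.
{N4, N7} satisfies the backdoor criterion.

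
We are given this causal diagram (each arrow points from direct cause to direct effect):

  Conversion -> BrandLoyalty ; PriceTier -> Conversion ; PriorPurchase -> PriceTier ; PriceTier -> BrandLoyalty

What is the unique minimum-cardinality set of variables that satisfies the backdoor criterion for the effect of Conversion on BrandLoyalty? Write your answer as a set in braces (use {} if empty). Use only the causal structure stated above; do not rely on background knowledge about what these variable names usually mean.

{PriceTier}

Variables eligible for adjustment (non-descendants of Conversion, excluding Conversion and BrandLoyalty): {PriceTier, PriorPurchase}.
Backdoor paths from Conversion to BrandLoyalty:
  P1: Conversion <- PriceTier -> BrandLoyalty
The empty set is not sufficient: P1 (Conversion <- PriceTier -> BrandLoyalty) has no collider blocking it and no conditioned non-collider, so it is open.
Try {PriceTier}:
  P1: blocked at fork node PriceTier ∈ conditioning set.
{PriceTier} contains no descendant of Conversion and blocks every backdoor path.
No other singleton works — e.g. {PriorPurchase} leaves P1 open — so {PriceTier} is the unique smallest valid adjustment set.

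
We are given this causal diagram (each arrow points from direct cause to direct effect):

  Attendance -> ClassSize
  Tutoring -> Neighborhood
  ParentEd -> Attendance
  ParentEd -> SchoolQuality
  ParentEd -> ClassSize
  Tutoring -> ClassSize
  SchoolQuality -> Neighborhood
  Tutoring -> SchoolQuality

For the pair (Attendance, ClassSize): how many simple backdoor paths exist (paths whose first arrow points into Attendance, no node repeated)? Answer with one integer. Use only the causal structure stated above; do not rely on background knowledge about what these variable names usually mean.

3

A backdoor path from Attendance to ClassSize is any simple undirected path whose first edge points into Attendance (i.e. leaves Attendance via a parent).
Parents of Attendance: {ParentEd}.
Enumerating:
  P1: Attendance <- ParentEd -> ClassSize
  P2: Attendance <- ParentEd -> SchoolQuality <- Tutoring -> ClassSize
  P3: Attendance <- ParentEd -> SchoolQuality -> Neighborhood <- Tutoring -> ClassSize
That exhausts the simple backdoor paths. Count: 3.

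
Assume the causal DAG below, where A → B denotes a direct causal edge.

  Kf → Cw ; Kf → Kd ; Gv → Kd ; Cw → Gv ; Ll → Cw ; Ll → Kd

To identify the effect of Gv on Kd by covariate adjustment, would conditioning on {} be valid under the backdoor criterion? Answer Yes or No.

No

Backdoor paths from Gv to Kd (paths whose first edge points into Gv):
  P1: Gv <- Cw <- Kf -> Kd
  P2: Gv <- Cw <- Ll -> Kd
Condition 1 (no descendant of Gv in the set): holds — descendants of Gv are {Kd}; none are in {}.
Condition 2 (every backdoor path blocked by {}):
  P1: open — no interior node is in the conditioning set.
  P2: open — no interior node is in the conditioning set.
{} does not satisfy the backdoor criterion.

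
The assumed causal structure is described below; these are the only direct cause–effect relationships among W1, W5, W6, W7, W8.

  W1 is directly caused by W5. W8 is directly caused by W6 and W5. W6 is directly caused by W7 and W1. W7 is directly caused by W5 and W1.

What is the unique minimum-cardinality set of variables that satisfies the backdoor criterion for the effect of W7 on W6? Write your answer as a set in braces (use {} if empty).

{W1}

Variables eligible for adjustment (non-descendants of W7, excluding W7 and W6): {W1, W5}.
Backdoor paths from W7 to W6:
  P1: W7 <- W5 -> W1 -> W6
  P2: W7 <- W5 -> W8 <- W6
  P3: W7 <- W1 <- W5 -> W8 <- W6
  P4: W7 <- W1 -> W6
The empty set is not sufficient: P1 (W7 <- W5 -> W1 -> W6) has no collider blocking it and no conditioned non-collider, so it is open.
Try {W1}:
  P1: blocked at chain node W1 ∈ conditioning set.
  P2: blocked at collider W8 (neither it nor any descendant is in the conditioning set).
  P3: blocked at chain node W1 ∈ conditioning set.
  P4: blocked at fork node W1 ∈ conditioning set.
{W1} contains no descendant of W7 and blocks every backdoor path.
No other singleton works — e.g. {W5} leaves P4 open — so {W1} is the unique smallest valid adjustment set.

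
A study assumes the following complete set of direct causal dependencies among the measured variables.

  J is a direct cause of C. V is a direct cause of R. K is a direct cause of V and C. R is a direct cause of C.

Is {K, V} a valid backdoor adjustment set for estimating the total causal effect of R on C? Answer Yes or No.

Backdoor paths from R to C (paths whose first edge points into R):
  P1: R <- V <- K -> C
Condition 1 (no descendant of R in the set): holds — descendants of R are {C}; none are in {K, V}.
Condition 2 (every backdoor path blocked by {K, V}):
  P1: blocked at chain node V ∈ conditioning set.
{K, V} satisfies the backdoor criterion.

Yes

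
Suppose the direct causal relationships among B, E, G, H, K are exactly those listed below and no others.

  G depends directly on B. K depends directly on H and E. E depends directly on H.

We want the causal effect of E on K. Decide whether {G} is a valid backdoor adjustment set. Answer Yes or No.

Backdoor paths from E to K (paths whose first edge points into E):
  P1: E <- H -> K
Condition 1 (no descendant of E in the set): holds — descendants of E are {K}; none are in {G}.
Condition 2 (every backdoor path blocked by {G}):
  P1: open — no interior node is in the conditioning set.
{G} does not satisfy the backdoor criterion.

No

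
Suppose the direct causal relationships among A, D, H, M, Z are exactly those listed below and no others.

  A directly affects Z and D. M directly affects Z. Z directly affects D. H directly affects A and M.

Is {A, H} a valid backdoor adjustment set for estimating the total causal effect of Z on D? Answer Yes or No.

Yes

Backdoor paths from Z to D (paths whose first edge points into Z):
  P1: Z <- M <- H -> A -> D
  P2: Z <- A -> D
Condition 1 (no descendant of Z in the set): holds — descendants of Z are {D}; none are in {A, H}.
Condition 2 (every backdoor path blocked by {A, H}):
  P1: blocked at fork node H ∈ conditioning set.
  P2: blocked at fork node A ∈ conditioning set.
{A, H} satisfies the backdoor criterion.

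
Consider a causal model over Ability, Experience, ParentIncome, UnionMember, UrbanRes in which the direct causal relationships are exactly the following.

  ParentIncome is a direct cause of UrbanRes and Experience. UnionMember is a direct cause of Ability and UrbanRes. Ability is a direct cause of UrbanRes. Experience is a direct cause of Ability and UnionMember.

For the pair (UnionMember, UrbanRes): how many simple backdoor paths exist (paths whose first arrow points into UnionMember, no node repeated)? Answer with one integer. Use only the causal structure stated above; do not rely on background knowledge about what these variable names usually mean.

A backdoor path from UnionMember to UrbanRes is any simple undirected path whose first edge points into UnionMember (i.e. leaves UnionMember via a parent).
Parents of UnionMember: {Experience}.
Enumerating:
  P1: UnionMember <- Experience <- ParentIncome -> UrbanRes
  P2: UnionMember <- Experience -> Ability -> UrbanRes
That exhausts the simple backdoor paths. Count: 2.

2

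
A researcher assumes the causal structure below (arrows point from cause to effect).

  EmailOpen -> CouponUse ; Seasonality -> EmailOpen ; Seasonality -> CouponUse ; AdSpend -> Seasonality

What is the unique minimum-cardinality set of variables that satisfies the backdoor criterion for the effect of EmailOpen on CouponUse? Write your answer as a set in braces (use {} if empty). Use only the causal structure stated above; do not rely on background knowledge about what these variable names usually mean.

Variables eligible for adjustment (non-descendants of EmailOpen, excluding EmailOpen and CouponUse): {AdSpend, Seasonality}.
Backdoor paths from EmailOpen to CouponUse:
  P1: EmailOpen <- Seasonality -> CouponUse
The empty set is not sufficient: P1 (EmailOpen <- Seasonality -> CouponUse) has no collider blocking it and no conditioned non-collider, so it is open.
Try {Seasonality}:
  P1: blocked at fork node Seasonality ∈ conditioning set.
{Seasonality} contains no descendant of EmailOpen and blocks every backdoor path.
No other singleton works — e.g. {AdSpend} leaves P1 open — so {Seasonality} is the unique smallest valid adjustment set.

{Seasonality}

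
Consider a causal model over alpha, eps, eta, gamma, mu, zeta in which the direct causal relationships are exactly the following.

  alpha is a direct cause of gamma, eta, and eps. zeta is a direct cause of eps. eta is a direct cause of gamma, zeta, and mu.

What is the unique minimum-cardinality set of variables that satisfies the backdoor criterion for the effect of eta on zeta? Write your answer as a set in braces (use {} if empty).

{}

Variables eligible for adjustment (non-descendants of eta, excluding eta and zeta): {alpha}.
Backdoor paths from eta to zeta:
  P1: eta <- alpha -> eps <- zeta
Each backdoor path contains an unconditioned collider, so every path is already blocked with the empty conditioning set:
  P1: blocked at collider eps (neither it nor any descendant is in the conditioning set).
The empty set is therefore the unique smallest valid set.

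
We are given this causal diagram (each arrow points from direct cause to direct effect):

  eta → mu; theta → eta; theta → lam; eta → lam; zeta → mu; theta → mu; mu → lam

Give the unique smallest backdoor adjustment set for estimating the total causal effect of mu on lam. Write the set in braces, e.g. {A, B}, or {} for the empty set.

Variables eligible for adjustment (non-descendants of mu, excluding mu and lam): {eta, theta, zeta}.
Backdoor paths from mu to lam:
  P1: mu <- theta -> eta -> lam
  P2: mu <- theta -> lam
  P3: mu <- eta <- theta -> lam
  P4: mu <- eta -> lam
The empty set is not sufficient: P1 (mu <- theta -> eta -> lam) has no collider blocking it and no conditioned non-collider, so it is open.
Try {eta, theta}:
  P1: blocked at fork node theta ∈ conditioning set.
  P2: blocked at fork node theta ∈ conditioning set.
  P3: blocked at chain node eta ∈ conditioning set.
  P4: blocked at fork node eta ∈ conditioning set.
{eta, theta} contains no descendant of mu and blocks every backdoor path.
Every element of {eta, theta} is needed (dropping eta leaves P4 open; dropping theta leaves P2 open), so no proper subset is valid.
Among all size-2 subsets of the eligible variables, only {eta, theta} blocks every backdoor path, so it is the unique smallest valid adjustment set.

{eta, theta}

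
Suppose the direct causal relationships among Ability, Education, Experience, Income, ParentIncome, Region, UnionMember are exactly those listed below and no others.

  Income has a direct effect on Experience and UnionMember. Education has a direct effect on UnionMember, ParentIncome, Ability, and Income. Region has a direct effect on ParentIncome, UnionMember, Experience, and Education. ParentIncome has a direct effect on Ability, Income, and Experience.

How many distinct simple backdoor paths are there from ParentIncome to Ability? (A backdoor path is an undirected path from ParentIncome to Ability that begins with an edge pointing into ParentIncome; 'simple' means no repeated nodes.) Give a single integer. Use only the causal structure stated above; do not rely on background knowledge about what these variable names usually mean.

6

A backdoor path from ParentIncome to Ability is any simple undirected path whose first edge points into ParentIncome (i.e. leaves ParentIncome via a parent).
Parents of ParentIncome: {Education, Region}.
Enumerating:
  P1: ParentIncome <- Region -> Education -> Ability
  P2: ParentIncome <- Region -> UnionMember <- Education -> Ability
  P3: ParentIncome <- Region -> UnionMember <- Income <- Education -> Ability
  P4: ParentIncome <- Region -> Experience <- Income <- Education -> Ability
  P5: ParentIncome <- Region -> Experience <- Income -> UnionMember <- Education -> Ability
  P6: ParentIncome <- Education -> Ability
That exhausts the simple backdoor paths. Count: 6.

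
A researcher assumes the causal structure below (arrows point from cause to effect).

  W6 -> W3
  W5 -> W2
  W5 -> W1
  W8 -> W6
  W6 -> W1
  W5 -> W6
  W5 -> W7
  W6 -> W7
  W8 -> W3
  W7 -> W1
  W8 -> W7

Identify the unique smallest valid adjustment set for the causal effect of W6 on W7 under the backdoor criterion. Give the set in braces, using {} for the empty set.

{W5, W8}

Variables eligible for adjustment (non-descendants of W6, excluding W6 and W7): {W2, W5, W8}.
Backdoor paths from W6 to W7:
  P1: W6 <- W5 -> W7
  P2: W6 <- W5 -> W1 <- W7
  P3: W6 <- W8 -> W7
The empty set is not sufficient: P1 (W6 <- W5 -> W7) has no collider blocking it and no conditioned non-collider, so it is open.
Try {W5, W8}:
  P1: blocked at fork node W5 ∈ conditioning set.
  P2: blocked at fork node W5 ∈ conditioning set.
  P3: blocked at fork node W8 ∈ conditioning set.
{W5, W8} contains no descendant of W6 and blocks every backdoor path.
Every element of {W5, W8} is needed (dropping W5 leaves P1 open; dropping W8 leaves P3 open), so no proper subset is valid.
Among all size-2 subsets of the eligible variables, only {W5, W8} blocks every backdoor path, so it is the unique smallest valid adjustment set.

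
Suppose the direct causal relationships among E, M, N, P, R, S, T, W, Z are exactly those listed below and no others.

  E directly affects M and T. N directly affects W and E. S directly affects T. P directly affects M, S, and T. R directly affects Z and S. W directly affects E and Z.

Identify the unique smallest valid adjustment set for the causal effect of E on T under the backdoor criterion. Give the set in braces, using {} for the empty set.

Variables eligible for adjustment (non-descendants of E, excluding E and T): {N, P, R, S, W, Z}.
Backdoor paths from E to T:
  P1: E <- N -> W -> Z <- R -> S <- P -> T
  P2: E <- N -> W -> Z <- R -> S -> T
  P3: E <- W -> Z <- R -> S <- P -> T
  P4: E <- W -> Z <- R -> S -> T
Each backdoor path contains an unconditioned collider, so every path is already blocked with the empty conditioning set:
  P1: blocked at collider Z (neither it nor any descendant is in the conditioning set).
  P2: blocked at collider Z (neither it nor any descendant is in the conditioning set).
  P3: blocked at collider Z (neither it nor any descendant is in the conditioning set).
  P4: blocked at collider Z (neither it nor any descendant is in the conditioning set).
The empty set is therefore the unique smallest valid set.

{}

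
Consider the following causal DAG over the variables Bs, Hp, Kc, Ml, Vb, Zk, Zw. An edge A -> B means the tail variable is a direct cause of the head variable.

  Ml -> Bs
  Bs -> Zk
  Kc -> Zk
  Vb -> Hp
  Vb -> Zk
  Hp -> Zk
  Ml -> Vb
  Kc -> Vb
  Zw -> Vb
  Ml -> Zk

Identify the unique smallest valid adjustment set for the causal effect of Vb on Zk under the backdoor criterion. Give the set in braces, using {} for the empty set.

{Kc, Ml}

Variables eligible for adjustment (non-descendants of Vb, excluding Vb and Zk): {Bs, Kc, Ml, Zw}.
Backdoor paths from Vb to Zk:
  P1: Vb <- Ml -> Bs -> Zk
  P2: Vb <- Ml -> Zk
  P3: Vb <- Kc -> Zk
The empty set is not sufficient: P1 (Vb <- Ml -> Bs -> Zk) has no collider blocking it and no conditioned non-collider, so it is open.
Try {Kc, Ml}:
  P1: blocked at fork node Ml ∈ conditioning set.
  P2: blocked at fork node Ml ∈ conditioning set.
  P3: blocked at fork node Kc ∈ conditioning set.
{Kc, Ml} contains no descendant of Vb and blocks every backdoor path.
Every element of {Kc, Ml} is needed (dropping Kc leaves P3 open; dropping Ml leaves P1 open), so no proper subset is valid.
Among all size-2 subsets of the eligible variables, only {Kc, Ml} blocks every backdoor path, so it is the unique smallest valid adjustment set.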